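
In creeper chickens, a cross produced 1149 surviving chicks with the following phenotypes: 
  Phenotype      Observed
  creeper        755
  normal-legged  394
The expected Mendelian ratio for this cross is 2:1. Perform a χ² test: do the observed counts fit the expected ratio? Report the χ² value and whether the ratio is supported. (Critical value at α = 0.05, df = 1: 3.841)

0.474; consistent

Total ratio parts = 3. Expected numbers out of 1149:
  creeper: 1149 × 2/3 = 766
  normal-legged: 1149 × 1/3 = 383
χ² = Σ (O − E)² / E
  creeper: (755 − 766)² / 766 = 0.1580
  normal-legged: (394 − 383)² / 383 = 0.3159
χ² = 0.1580 + 0.3159 = 0.4739 ≈ 0.474
Degrees of freedom = 2 − 1 = 1; critical value at α = 0.05 is 3.841.
Since 0.474 < 3.841, we fail to reject the null hypothesis — the data are consistent with the 2:1 ratio.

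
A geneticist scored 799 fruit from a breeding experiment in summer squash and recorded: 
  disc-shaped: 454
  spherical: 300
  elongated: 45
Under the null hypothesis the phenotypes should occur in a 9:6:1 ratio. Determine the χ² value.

0.535

Under the 9:6:1 hypothesis (Σ ratio = 16, N = 799):
  disc-shaped: 799 × 9/16 = 449.4375
  spherical: 799 × 6/16 = 299.625
  elongated: 799 × 1/16 = 49.9375
χ² = Σ (O − E)² / E
  disc-shaped: (454 − 449.4375)² / 449.4375 = 0.0463
  spherical: (300 − 299.625)² / 299.625 = 0.0005
  elongated: (45 − 49.9375)² / 49.9375 = 0.4882
χ² = 0.0463 + 0.0005 + 0.4882 = 0.535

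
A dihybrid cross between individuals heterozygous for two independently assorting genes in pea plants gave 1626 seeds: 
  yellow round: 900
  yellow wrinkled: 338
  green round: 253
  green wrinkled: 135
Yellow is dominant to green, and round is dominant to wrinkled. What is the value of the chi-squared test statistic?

A dihybrid F₂ with independent assortment and complete dominance at both loci gives a 9:3:3:1 phenotypic ratio.
The 9:3:3:1 ratio has 16 parts, so with N = 1626 the expected counts are:
  yellow round: 1626 × 9/16 = 914.625
  yellow wrinkled: 1626 × 3/16 = 304.875
  green round: 1626 × 3/16 = 304.875
  green wrinkled: 1626 × 1/16 = 101.625
χ² = Σ (O − E)² / E
  yellow round: (900 − 914.625)² / 914.625 = 0.2339
  yellow wrinkled: (338 − 304.875)² / 304.875 = 3.5991
  green round: (253 − 304.875)² / 304.875 = 8.8266
  green wrinkled: (135 − 101.625)² / 101.625 = 10.9608
χ² = 0.2339 + 3.5991 + 8.8266 + 10.9608 = 23.6204 ≈ 23.620

23.620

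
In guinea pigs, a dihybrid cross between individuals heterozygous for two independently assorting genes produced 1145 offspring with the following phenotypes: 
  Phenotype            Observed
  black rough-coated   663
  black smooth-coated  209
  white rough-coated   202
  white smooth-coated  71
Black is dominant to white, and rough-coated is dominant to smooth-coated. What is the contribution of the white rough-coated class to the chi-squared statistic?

0.750

A dihybrid F₂ with independent assortment and complete dominance at both loci gives a 9:3:3:1 phenotypic ratio.
Under the 9:3:3:1 hypothesis (Σ ratio = 16, N = 1145):
  black rough-coated: 1145 × 9/16 = 644.0625
  black smooth-coated: 1145 × 3/16 = 214.6875
  white rough-coated: 1145 × 3/16 = 214.6875
  white smooth-coated: 1145 × 1/16 = 71.5625
Contribution of white rough-coated: (202 − 214.6875)² / 214.6875 = 0.7498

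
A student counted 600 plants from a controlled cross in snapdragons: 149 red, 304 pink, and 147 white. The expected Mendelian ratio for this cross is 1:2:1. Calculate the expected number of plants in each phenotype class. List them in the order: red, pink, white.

150, 300, 150

Expected counts for N = 600 under a 1:2:1 ratio (total parts = 4):
  red: 600 × 1/4 = 150
  pink: 600 × 2/4 = 300
  white: 600 × 1/4 = 150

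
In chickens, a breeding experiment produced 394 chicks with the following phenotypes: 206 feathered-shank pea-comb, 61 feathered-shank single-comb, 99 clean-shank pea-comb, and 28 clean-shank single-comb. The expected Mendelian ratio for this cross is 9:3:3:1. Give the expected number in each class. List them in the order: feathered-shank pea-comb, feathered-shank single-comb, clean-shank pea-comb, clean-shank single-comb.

221.625, 73.875, 73.875, 24.625

The 9:3:3:1 ratio has 16 parts, so with N = 394 the expected counts are:
  feathered-shank pea-comb: 394 × 9/16 = 221.625
  feathered-shank single-comb: 394 × 3/16 = 73.875
  clean-shank pea-comb: 394 × 3/16 = 73.875
  clean-shank single-comb: 394 × 1/16 = 24.625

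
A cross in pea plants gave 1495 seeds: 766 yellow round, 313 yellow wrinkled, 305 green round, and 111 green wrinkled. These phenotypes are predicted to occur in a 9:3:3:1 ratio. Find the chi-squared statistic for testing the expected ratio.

Under the 9:3:3:1 hypothesis (Σ ratio = 16, N = 1495):
  yellow round: 1495 × 9/16 = 840.9375
  yellow wrinkled: 1495 × 3/16 = 280.3125
  green round: 1495 × 3/16 = 280.3125
  green wrinkled: 1495 × 1/16 = 93.4375
χ² = Σ (O − E)² / E
  yellow round: (766 − 840.9375)² / 840.9375 = 6.6778
  yellow wrinkled: (313 − 280.3125)² / 280.3125 = 3.8117
  green round: (305 − 280.3125)² / 280.3125 = 2.1743
  green wrinkled: (111 − 93.4375)² / 93.4375 = 3.3010
χ² = 6.6778 + 3.8117 + 2.1743 + 3.3010 = 15.9648 ≈ 15.965

15.965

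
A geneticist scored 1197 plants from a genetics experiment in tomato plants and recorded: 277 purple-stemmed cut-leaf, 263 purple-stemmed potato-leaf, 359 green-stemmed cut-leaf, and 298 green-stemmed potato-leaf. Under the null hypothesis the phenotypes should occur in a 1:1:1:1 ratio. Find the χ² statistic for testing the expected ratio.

Expected counts for N = 1197 under a 1:1:1:1 ratio (total parts = 4):
  purple-stemmed cut-leaf: 1197 × 1/4 = 299.25
  purple-stemmed potato-leaf: 1197 × 1/4 = 299.25
  green-stemmed cut-leaf: 1197 × 1/4 = 299.25
  green-stemmed potato-leaf: 1197 × 1/4 = 299.25
χ² = Σ (O − E)² / E
  purple-stemmed cut-leaf: (277 − 299.25)² / 299.25 = 1.6543
  purple-stemmed potato-leaf: (263 − 299.25)² / 299.25 = 4.3912
  green-stemmed cut-leaf: (359 − 299.25)² / 299.25 = 11.9300
  green-stemmed potato-leaf: (298 − 299.25)² / 299.25 = 0.0052
χ² = 1.6543 + 4.3912 + 11.9300 + 0.0052 = 17.9807 ≈ 17.981

17.981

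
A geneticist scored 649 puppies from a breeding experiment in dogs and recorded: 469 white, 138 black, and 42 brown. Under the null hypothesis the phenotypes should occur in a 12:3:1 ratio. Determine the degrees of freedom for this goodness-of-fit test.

2

A goodness-of-fit test with 3 phenotype classes has df = 3 − 1 = 2.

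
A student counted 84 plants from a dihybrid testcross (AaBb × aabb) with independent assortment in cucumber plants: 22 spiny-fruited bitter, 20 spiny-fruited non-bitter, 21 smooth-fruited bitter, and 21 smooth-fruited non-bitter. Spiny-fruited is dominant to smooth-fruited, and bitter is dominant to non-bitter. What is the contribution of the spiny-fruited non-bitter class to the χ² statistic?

0.048

A dihybrid testcross with independent assortment gives a 1:1:1:1 ratio.
Total ratio parts = 4. Expected numbers out of 84:
  spiny-fruited bitter: 84 × 1/4 = 21
  spiny-fruited non-bitter: 84 × 1/4 = 21
  smooth-fruited bitter: 84 × 1/4 = 21
  smooth-fruited non-bitter: 84 × 1/4 = 21
Contribution of spiny-fruited non-bitter: (20 − 21)² / 21 = 0.0476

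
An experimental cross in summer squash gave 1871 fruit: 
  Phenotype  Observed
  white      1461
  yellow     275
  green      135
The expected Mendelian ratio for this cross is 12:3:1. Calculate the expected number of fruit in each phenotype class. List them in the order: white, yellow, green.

Expected counts for N = 1871 under a 12:3:1 ratio (total parts = 16):
  white: 1871 × 12/16 = 1403.25
  yellow: 1871 × 3/16 = 350.8125
  green: 1871 × 1/16 = 116.9375

1403.25, 350.8125, 116.9375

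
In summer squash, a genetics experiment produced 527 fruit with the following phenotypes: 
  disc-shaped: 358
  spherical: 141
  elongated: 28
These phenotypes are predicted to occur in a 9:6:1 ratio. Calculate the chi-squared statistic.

Under the 9:6:1 hypothesis (Σ ratio = 16, N = 527):
  disc-shaped: 527 × 9/16 = 296.4375
  spherical: 527 × 6/16 = 197.625
  elongated: 527 × 1/16 = 32.9375
χ² = Σ (O − E)² / E
  disc-shaped: (358 − 296.4375)² / 296.4375 = 12.7850
  spherical: (141 − 197.625)² / 197.625 = 16.2246
  elongated: (28 − 32.9375)² / 32.9375 = 0.7402
χ² = 12.7850 + 16.2246 + 0.7402 = 29.7498 ≈ 29.750

29.750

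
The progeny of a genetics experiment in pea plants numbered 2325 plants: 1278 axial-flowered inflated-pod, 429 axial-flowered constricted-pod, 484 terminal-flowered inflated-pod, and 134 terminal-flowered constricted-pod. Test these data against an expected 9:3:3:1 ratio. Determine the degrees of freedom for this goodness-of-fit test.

A goodness-of-fit test with 4 phenotype classes has df = 4 − 1 = 3.

3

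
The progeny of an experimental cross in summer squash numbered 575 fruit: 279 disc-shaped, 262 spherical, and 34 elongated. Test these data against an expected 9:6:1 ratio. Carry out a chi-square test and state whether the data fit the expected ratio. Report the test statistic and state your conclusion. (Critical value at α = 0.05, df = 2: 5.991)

16.184; not consistent

The 9:6:1 ratio has 16 parts, so with N = 575 the expected counts are:
  disc-shaped: 575 × 9/16 = 323.4375
  spherical: 575 × 6/16 = 215.625
  elongated: 575 × 1/16 = 35.9375
χ² = Σ (O − E)² / E
  disc-shaped: (279 − 323.4375)² / 323.4375 = 6.1053
  spherical: (262 − 215.625)² / 215.625 = 9.9740
  elongated: (34 − 35.9375)² / 35.9375 = 0.1045
χ² = 6.1053 + 9.9740 + 0.1045 = 16.1838 ≈ 16.184
Degrees of freedom = 3 − 1 = 2; critical value at α = 0.05 is 5.991.
Since 16.184 > 5.991, we reject the null hypothesis — the data do not fit the 9:6:1 ratio.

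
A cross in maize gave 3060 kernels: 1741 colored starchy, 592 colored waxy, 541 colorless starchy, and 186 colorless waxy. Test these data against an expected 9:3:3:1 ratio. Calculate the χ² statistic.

2.821

Total ratio parts = 16. Expected numbers out of 3060:
  colored starchy: 3060 × 9/16 = 1721.25
  colored waxy: 3060 × 3/16 = 573.75
  colorless starchy: 3060 × 3/16 = 573.75
  colorless waxy: 3060 × 1/16 = 191.25
χ² = Σ (O − E)² / E
  colored starchy: (1741 − 1721.25)² / 1721.25 = 0.2266
  colored waxy: (592 − 573.75)² / 573.75 = 0.5805
  colorless starchy: (541 − 573.75)² / 573.75 = 1.8694
  colorless waxy: (186 − 191.25)² / 191.25 = 0.1441
χ² = 0.2266 + 0.5805 + 1.8694 + 0.1441 = 2.8206 ≈ 2.821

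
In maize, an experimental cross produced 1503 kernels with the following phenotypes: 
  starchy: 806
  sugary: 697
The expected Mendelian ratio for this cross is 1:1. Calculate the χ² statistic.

7.905

The 1:1 ratio has 2 parts, so with N = 1503 the expected counts are:
  starchy: 1503 × 1/2 = 751.5
  sugary: 1503 × 1/2 = 751.5
χ² = Σ (O − E)² / E
  starchy: (806 − 751.5)² / 751.5 = 3.9524
  sugary: (697 − 751.5)² / 751.5 = 3.9524
χ² = 3.9524 + 3.9524 = 7.9048 ≈ 7.905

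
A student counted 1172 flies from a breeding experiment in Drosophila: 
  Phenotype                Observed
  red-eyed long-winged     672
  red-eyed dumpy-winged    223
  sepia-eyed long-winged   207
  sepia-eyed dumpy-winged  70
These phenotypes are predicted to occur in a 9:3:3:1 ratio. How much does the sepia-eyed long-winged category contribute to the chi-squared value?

The 9:3:3:1 ratio has 16 parts, so with N = 1172 the expected counts are:
  red-eyed long-winged: 1172 × 9/16 = 659.25
  red-eyed dumpy-winged: 1172 × 3/16 = 219.75
  sepia-eyed long-winged: 1172 × 3/16 = 219.75
  sepia-eyed dumpy-winged: 1172 × 1/16 = 73.25
Contribution of sepia-eyed long-winged: (207 − 219.75)² / 219.75 = 0.7398

0.740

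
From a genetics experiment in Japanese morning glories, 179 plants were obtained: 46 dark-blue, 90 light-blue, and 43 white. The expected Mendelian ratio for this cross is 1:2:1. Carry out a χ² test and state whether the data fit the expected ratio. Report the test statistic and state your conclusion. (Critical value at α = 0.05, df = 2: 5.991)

Expected counts for N = 179 under a 1:2:1 ratio (total parts = 4):
  dark-blue: 179 × 1/4 = 44.75
  light-blue: 179 × 2/4 = 89.5
  white: 179 × 1/4 = 44.75
χ² = Σ (O − E)² / E
  dark-blue: (46 − 44.75)² / 44.75 = 0.0349
  light-blue: (90 − 89.5)² / 89.5 = 0.0028
  white: (43 − 44.75)² / 44.75 = 0.0684
χ² = 0.0349 + 0.0028 + 0.0684 = 0.1061 ≈ 0.106
Degrees of freedom = 3 − 1 = 2; critical value at α = 0.05 is 5.991.
Since 0.106 < 5.991, we fail to reject the null hypothesis — the data are consistent with the 1:2:1 ratio.

0.106; consistent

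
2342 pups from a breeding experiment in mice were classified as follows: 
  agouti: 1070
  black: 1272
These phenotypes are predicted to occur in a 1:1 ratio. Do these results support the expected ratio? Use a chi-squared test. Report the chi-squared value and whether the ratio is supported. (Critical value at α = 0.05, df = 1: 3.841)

Expected counts for N = 2342 under a 1:1 ratio (total parts = 2):
  agouti: 2342 × 1/2 = 1171
  black: 2342 × 1/2 = 1171
χ² = Σ (O − E)² / E
  agouti: (1070 − 1171)² / 1171 = 8.7114
  black: (1272 − 1171)² / 1171 = 8.7114
χ² = 8.7114 + 8.7114 = 17.4228 ≈ 17.423
Degrees of freedom = 2 − 1 = 1; critical value at α = 0.05 is 3.841.
Since 17.423 > 3.841, we reject the null hypothesis — the data do not fit the 1:1 ratio.

17.423; not consistent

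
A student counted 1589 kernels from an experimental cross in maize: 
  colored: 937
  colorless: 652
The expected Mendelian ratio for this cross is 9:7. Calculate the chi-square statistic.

4.770

The 9:7 ratio has 16 parts, so with N = 1589 the expected counts are:
  colored: 1589 × 9/16 = 893.8125
  colorless: 1589 × 7/16 = 695.1875
χ² = Σ (O − E)² / E
  colored: (937 − 893.8125)² / 893.8125 = 2.0867
  colorless: (652 − 695.1875)² / 695.1875 = 2.6830
χ² = 2.0867 + 2.6830 = 4.7697 ≈ 4.770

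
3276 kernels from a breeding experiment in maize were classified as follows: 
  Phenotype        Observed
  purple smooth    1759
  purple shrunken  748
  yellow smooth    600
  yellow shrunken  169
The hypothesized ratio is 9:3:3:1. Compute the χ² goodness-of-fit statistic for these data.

39.502

Under the 9:3:3:1 hypothesis (Σ ratio = 16, N = 3276):
  purple smooth: 3276 × 9/16 = 1842.75
  purple shrunken: 3276 × 3/16 = 614.25
  yellow smooth: 3276 × 3/16 = 614.25
  yellow shrunken: 3276 × 1/16 = 204.75
χ² = Σ (O − E)² / E
  purple smooth: (1759 − 1842.75)² / 1842.75 = 3.8063
  purple shrunken: (748 − 614.25)² / 614.25 = 29.1234
  yellow smooth: (600 − 614.25)² / 614.25 = 0.3306
  yellow shrunken: (169 − 204.75)² / 204.75 = 6.2421
χ² = 3.8063 + 29.1234 + 0.3306 + 6.2421 = 39.5024 ≈ 39.502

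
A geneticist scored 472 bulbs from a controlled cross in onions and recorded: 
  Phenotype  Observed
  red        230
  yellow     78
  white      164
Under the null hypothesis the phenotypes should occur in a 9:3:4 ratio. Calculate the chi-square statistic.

Under the 9:3:4 hypothesis (Σ ratio = 16, N = 472):
  red: 472 × 9/16 = 265.5
  yellow: 472 × 3/16 = 88.5
  white: 472 × 4/16 = 118
χ² = Σ (O − E)² / E
  red: (230 − 265.5)² / 265.5 = 4.7467
  yellow: (78 − 88.5)² / 88.5 = 1.2458
  white: (164 − 118)² / 118 = 17.9322
χ² = 4.7467 + 1.2458 + 17.9322 = 23.9247 ≈ 23.925

23.925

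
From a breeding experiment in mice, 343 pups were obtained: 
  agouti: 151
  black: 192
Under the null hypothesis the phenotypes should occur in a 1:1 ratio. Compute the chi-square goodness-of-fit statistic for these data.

Total ratio parts = 2. Expected numbers out of 343:
  agouti: 343 × 1/2 = 171.5
  black: 343 × 1/2 = 171.5
χ² = Σ (O − E)² / E
  agouti: (151 − 171.5)² / 171.5 = 2.4504
  black: (192 − 171.5)² / 171.5 = 2.4504
χ² = 2.4504 + 2.4504 = 4.9008 ≈ 4.901

4.901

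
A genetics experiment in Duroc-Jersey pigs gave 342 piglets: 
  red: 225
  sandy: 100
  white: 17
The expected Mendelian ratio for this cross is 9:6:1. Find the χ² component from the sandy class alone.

6.223

Expected counts for N = 342 under a 9:6:1 ratio (total parts = 16):
  red: 342 × 9/16 = 192.375
  sandy: 342 × 6/16 = 128.25
  white: 342 × 1/16 = 21.375
Contribution of sandy: (100 − 128.25)² / 128.25 = 6.2227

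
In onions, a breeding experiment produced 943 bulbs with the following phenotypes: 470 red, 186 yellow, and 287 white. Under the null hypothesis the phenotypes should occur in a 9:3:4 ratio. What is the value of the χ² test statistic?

The 9:3:4 ratio has 16 parts, so with N = 943 the expected counts are:
  red: 943 × 9/16 = 530.4375
  yellow: 943 × 3/16 = 176.8125
  white: 943 × 4/16 = 235.75
χ² = Σ (O − E)² / E
  red: (470 − 530.4375)² / 530.4375 = 6.8862
  yellow: (186 − 176.8125)² / 176.8125 = 0.4774
  white: (287 − 235.75)² / 235.75 = 11.1413
χ² = 6.8862 + 0.4774 + 11.1413 = 18.5049 ≈ 18.505

18.505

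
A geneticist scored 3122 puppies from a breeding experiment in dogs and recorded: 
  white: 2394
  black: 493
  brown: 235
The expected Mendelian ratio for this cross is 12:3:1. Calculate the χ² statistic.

The 12:3:1 ratio has 16 parts, so with N = 3122 the expected counts are:
  white: 3122 × 12/16 = 2341.5
  black: 3122 × 3/16 = 585.375
  brown: 3122 × 1/16 = 195.125
χ² = Σ (O − E)² / E
  white: (2394 − 2341.5)² / 2341.5 = 1.1771
  black: (493 − 585.375)² / 585.375 = 14.5772
  brown: (235 − 195.125)² / 195.125 = 8.1487
χ² = 1.1771 + 14.5772 + 8.1487 = 23.903

23.903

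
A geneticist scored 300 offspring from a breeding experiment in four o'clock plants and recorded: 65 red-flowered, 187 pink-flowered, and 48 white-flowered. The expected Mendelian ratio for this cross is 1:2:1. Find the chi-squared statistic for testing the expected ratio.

20.180

The 1:2:1 ratio has 4 parts, so with N = 300 the expected counts are:
  red-flowered: 300 × 1/4 = 75
  pink-flowered: 300 × 2/4 = 150
  white-flowered: 300 × 1/4 = 75
χ² = Σ (O − E)² / E
  red-flowered: (65 − 75)² / 75 = 1.3333
  pink-flowered: (187 − 150)² / 150 = 9.1267
  white-flowered: (48 − 75)² / 75 = 9.7200
χ² = 1.3333 + 9.1267 + 9.7200 = 20.180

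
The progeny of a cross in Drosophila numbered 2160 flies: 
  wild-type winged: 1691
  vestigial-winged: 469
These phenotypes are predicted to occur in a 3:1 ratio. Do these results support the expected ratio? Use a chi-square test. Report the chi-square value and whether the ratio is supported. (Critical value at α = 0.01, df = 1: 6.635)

12.447; not consistent

Total ratio parts = 4. Expected numbers out of 2160:
  wild-type winged: 2160 × 3/4 = 1620
  vestigial-winged: 2160 × 1/4 = 540
χ² = Σ (O − E)² / E
  wild-type winged: (1691 − 1620)² / 1620 = 3.1117
  vestigial-winged: (469 − 540)² / 540 = 9.3352
χ² = 3.1117 + 9.3352 = 12.4469 ≈ 12.447
Degrees of freedom = 2 − 1 = 1; critical value at α = 0.01 is 6.635.
Since 12.447 > 6.635, we reject the null hypothesis — the data do not fit the 3:1 ratio.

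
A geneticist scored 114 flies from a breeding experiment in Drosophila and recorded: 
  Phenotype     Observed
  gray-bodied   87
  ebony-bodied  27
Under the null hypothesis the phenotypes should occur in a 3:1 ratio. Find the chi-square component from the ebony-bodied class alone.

0.079

Expected counts for N = 114 under a 3:1 ratio (total parts = 4):
  gray-bodied: 114 × 3/4 = 85.5
  ebony-bodied: 114 × 1/4 = 28.5
Contribution of ebony-bodied: (27 − 28.5)² / 28.5 = 0.0789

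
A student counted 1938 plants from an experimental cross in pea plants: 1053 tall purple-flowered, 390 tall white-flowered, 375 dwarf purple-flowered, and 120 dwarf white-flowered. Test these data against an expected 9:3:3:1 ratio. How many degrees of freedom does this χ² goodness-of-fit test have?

A goodness-of-fit test with 4 phenotype classes has df = 4 − 1 = 3.

3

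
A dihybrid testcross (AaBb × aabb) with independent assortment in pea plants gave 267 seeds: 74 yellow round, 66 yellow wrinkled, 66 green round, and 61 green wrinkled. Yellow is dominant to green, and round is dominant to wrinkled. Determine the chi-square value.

A dihybrid testcross with independent assortment gives a 1:1:1:1 ratio.
Total ratio parts = 4. Expected numbers out of 267:
  yellow round: 267 × 1/4 = 66.75
  yellow wrinkled: 267 × 1/4 = 66.75
  green round: 267 × 1/4 = 66.75
  green wrinkled: 267 × 1/4 = 66.75
χ² = Σ (O − E)² / E
  yellow round: (74 − 66.75)² / 66.75 = 0.7875
  yellow wrinkled: (66 − 66.75)² / 66.75 = 0.0084
  green round: (66 − 66.75)² / 66.75 = 0.0084
  green wrinkled: (61 − 66.75)² / 66.75 = 0.4953
χ² = 0.7875 + 0.0084 + 0.0084 + 0.4953 = 1.2996 ≈ 1.300

1.300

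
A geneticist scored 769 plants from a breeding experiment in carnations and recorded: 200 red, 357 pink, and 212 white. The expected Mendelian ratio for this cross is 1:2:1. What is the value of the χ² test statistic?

Total ratio parts = 4. Expected numbers out of 769:
  red: 769 × 1/4 = 192.25
  pink: 769 × 2/4 = 384.5
  white: 769 × 1/4 = 192.25
χ² = Σ (O − E)² / E
  red: (200 − 192.25)² / 192.25 = 0.3124
  pink: (357 − 384.5)² / 384.5 = 1.9668
  white: (212 − 192.25)² / 192.25 = 2.0289
χ² = 0.3124 + 1.9668 + 2.0289 = 4.3081 ≈ 4.308

4.308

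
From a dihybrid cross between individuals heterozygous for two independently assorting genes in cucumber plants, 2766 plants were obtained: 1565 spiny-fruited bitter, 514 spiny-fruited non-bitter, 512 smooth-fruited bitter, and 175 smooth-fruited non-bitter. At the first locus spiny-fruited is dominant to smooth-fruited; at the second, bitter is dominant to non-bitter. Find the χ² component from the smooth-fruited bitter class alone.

0.085

A dihybrid F₂ with independent assortment and complete dominance at both loci gives a 9:3:3:1 phenotypic ratio.
Under the 9:3:3:1 hypothesis (Σ ratio = 16, N = 2766):
  spiny-fruited bitter: 2766 × 9/16 = 1555.875
  spiny-fruited non-bitter: 2766 × 3/16 = 518.625
  smooth-fruited bitter: 2766 × 3/16 = 518.625
  smooth-fruited non-bitter: 2766 × 1/16 = 172.875
Contribution of smooth-fruited bitter: (512 − 518.625)² / 518.625 = 0.0846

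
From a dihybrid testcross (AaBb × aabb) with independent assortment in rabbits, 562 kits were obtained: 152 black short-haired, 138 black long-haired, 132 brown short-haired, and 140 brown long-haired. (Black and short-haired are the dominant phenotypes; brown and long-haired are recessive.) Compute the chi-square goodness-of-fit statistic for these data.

1.502

A dihybrid testcross with independent assortment gives a 1:1:1:1 ratio.
Expected counts for N = 562 under a 1:1:1:1 ratio (total parts = 4):
  black short-haired: 562 × 1/4 = 140.5
  black long-haired: 562 × 1/4 = 140.5
  brown short-haired: 562 × 1/4 = 140.5
  brown long-haired: 562 × 1/4 = 140.5
χ² = Σ (O − E)² / E
  black short-haired: (152 − 140.5)² / 140.5 = 0.9413
  black long-haired: (138 − 140.5)² / 140.5 = 0.0445
  brown short-haired: (132 − 140.5)² / 140.5 = 0.5142
  brown long-haired: (140 − 140.5)² / 140.5 = 0.0018
χ² = 0.9413 + 0.0445 + 0.5142 + 0.0018 = 1.5018 ≈ 1.502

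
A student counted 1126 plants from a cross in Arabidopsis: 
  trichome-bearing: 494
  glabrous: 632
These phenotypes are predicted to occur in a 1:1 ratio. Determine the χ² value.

16.913

Expected counts for N = 1126 under a 1:1 ratio (total parts = 2):
  trichome-bearing: 1126 × 1/2 = 563
  glabrous: 1126 × 1/2 = 563
χ² = Σ (O − E)² / E
  trichome-bearing: (494 − 563)² / 563 = 8.4565
  glabrous: (632 − 563)² / 563 = 8.4565
χ² = 8.4565 + 8.4565 = 16.913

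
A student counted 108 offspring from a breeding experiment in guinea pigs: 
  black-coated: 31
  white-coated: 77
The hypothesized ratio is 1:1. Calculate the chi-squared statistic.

Total ratio parts = 2. Expected numbers out of 108:
  black-coated: 108 × 1/2 = 54
  white-coated: 108 × 1/2 = 54
χ² = Σ (O − E)² / E
  black-coated: (31 − 54)² / 54 = 9.7963
  white-coated: (77 − 54)² / 54 = 9.7963
χ² = 9.7963 + 9.7963 = 19.5926 ≈ 19.593

19.593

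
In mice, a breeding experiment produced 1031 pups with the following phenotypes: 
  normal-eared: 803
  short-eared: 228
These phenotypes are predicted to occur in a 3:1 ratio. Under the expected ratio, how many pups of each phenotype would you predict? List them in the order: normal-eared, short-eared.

Expected counts for N = 1031 under a 3:1 ratio (total parts = 4):
  normal-eared: 1031 × 3/4 = 773.25
  short-eared: 1031 × 1/4 = 257.75

773.25, 257.75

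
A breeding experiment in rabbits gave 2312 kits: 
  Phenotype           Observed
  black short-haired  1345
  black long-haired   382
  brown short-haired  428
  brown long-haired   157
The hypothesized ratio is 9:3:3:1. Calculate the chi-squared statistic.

Expected counts for N = 2312 under a 9:3:3:1 ratio (total parts = 16):
  black short-haired: 2312 × 9/16 = 1300.5
  black long-haired: 2312 × 3/16 = 433.5
  brown short-haired: 2312 × 3/16 = 433.5
  brown long-haired: 2312 × 1/16 = 144.5
χ² = Σ (O − E)² / E
  black short-haired: (1345 − 1300.5)² / 1300.5 = 1.5227
  black long-haired: (382 − 433.5)² / 433.5 = 6.1182
  brown short-haired: (428 − 433.5)² / 433.5 = 0.0698
  brown long-haired: (157 − 144.5)² / 144.5 = 1.0813
χ² = 1.5227 + 6.1182 + 0.0698 + 1.0813 = 8.792

8.792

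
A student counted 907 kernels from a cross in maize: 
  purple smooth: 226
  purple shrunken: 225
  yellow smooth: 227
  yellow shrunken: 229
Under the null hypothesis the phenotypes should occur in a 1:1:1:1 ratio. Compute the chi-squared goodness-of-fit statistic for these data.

The 1:1:1:1 ratio has 4 parts, so with N = 907 the expected counts are:
  purple smooth: 907 × 1/4 = 226.75
  purple shrunken: 907 × 1/4 = 226.75
  yellow smooth: 907 × 1/4 = 226.75
  yellow shrunken: 907 × 1/4 = 226.75
χ² = Σ (O − E)² / E
  purple smooth: (226 − 226.75)² / 226.75 = 0.0025
  purple shrunken: (225 − 226.75)² / 226.75 = 0.0135
  yellow smooth: (227 − 226.75)² / 226.75 = 0.0003
  yellow shrunken: (229 − 226.75)² / 226.75 = 0.0223
χ² = 0.0025 + 0.0135 + 0.0003 + 0.0223 = 0.0386 ≈ 0.039

0.039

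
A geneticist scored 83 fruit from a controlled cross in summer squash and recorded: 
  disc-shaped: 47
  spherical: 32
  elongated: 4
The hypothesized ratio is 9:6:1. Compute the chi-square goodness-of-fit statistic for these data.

Under the 9:6:1 hypothesis (Σ ratio = 16, N = 83):
  disc-shaped: 83 × 9/16 = 46.6875
  spherical: 83 × 6/16 = 31.125
  elongated: 83 × 1/16 = 5.1875
χ² = Σ (O − E)² / E
  disc-shaped: (47 − 46.6875)² / 46.6875 = 0.0021
  spherical: (32 − 31.125)² / 31.125 = 0.0246
  elongated: (4 − 5.1875)² / 5.1875 = 0.2718
χ² = 0.0021 + 0.0246 + 0.2718 = 0.2985 ≈ 0.299

0.299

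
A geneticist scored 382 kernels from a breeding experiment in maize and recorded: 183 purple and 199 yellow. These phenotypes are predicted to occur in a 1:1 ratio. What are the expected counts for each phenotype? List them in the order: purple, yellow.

191, 191

Under the 1:1 hypothesis (Σ ratio = 2, N = 382):
  purple: 382 × 1/2 = 191
  yellow: 382 × 1/2 = 191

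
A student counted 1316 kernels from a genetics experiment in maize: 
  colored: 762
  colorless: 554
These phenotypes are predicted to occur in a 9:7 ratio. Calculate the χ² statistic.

Expected counts for N = 1316 under a 9:7 ratio (total parts = 16):
  colored: 1316 × 9/16 = 740.25
  colorless: 1316 × 7/16 = 575.75
χ² = Σ (O − E)² / E
  colored: (762 − 740.25)² / 740.25 = 0.6391
  colorless: (554 − 575.75)² / 575.75 = 0.8216
χ² = 0.6391 + 0.8216 = 1.4607 ≈ 1.461

1.461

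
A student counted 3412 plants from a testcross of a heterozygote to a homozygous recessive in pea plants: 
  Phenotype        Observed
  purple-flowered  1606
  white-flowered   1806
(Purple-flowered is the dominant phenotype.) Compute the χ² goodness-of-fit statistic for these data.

11.723

A testcross of a heterozygote (Aa × aa) gives a 1:1 phenotypic ratio.
Under the 1:1 hypothesis (Σ ratio = 2, N = 3412):
  purple-flowered: 3412 × 1/2 = 1706
  white-flowered: 3412 × 1/2 = 1706
χ² = Σ (O − E)² / E
  purple-flowered: (1606 − 1706)² / 1706 = 5.8617
  white-flowered: (1806 − 1706)² / 1706 = 5.8617
χ² = 5.8617 + 5.8617 = 11.7234 ≈ 11.723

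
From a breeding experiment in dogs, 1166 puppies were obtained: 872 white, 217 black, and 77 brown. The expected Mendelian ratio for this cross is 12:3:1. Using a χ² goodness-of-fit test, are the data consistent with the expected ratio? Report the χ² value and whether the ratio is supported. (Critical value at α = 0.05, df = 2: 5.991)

Total ratio parts = 16. Expected numbers out of 1166:
  white: 1166 × 12/16 = 874.5
  black: 1166 × 3/16 = 218.625
  brown: 1166 × 1/16 = 72.875
χ² = Σ (O − E)² / E
  white: (872 − 874.5)² / 874.5 = 0.0071
  black: (217 − 218.625)² / 218.625 = 0.0121
  brown: (77 − 72.875)² / 72.875 = 0.2335
χ² = 0.0071 + 0.0121 + 0.2335 = 0.2527 ≈ 0.253
Degrees of freedom = 3 − 1 = 2; critical value at α = 0.05 is 5.991.
Since 0.253 < 5.991, we fail to reject the null hypothesis — the data are consistent with the 12:3:1 ratio.

0.253; consistent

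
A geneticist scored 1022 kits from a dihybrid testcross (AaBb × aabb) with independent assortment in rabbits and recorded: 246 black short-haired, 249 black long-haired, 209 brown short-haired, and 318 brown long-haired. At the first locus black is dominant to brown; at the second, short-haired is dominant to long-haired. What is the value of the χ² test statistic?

A dihybrid testcross with independent assortment gives a 1:1:1:1 ratio.
Total ratio parts = 4. Expected numbers out of 1022:
  black short-haired: 1022 × 1/4 = 255.5
  black long-haired: 1022 × 1/4 = 255.5
  brown short-haired: 1022 × 1/4 = 255.5
  brown long-haired: 1022 × 1/4 = 255.5
χ² = Σ (O − E)² / E
  black short-haired: (246 − 255.5)² / 255.5 = 0.3532
  black long-haired: (249 − 255.5)² / 255.5 = 0.1654
  brown short-haired: (209 − 255.5)² / 255.5 = 8.4628
  brown long-haired: (318 − 255.5)² / 255.5 = 15.2886
χ² = 0.3532 + 0.1654 + 8.4628 + 15.2886 = 24.270

24.270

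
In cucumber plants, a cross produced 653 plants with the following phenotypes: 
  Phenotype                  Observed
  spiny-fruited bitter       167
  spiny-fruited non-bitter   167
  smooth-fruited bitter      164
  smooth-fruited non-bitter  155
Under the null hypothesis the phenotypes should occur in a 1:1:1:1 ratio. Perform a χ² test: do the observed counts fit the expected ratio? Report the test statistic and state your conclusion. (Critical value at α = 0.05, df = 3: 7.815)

Expected counts for N = 653 under a 1:1:1:1 ratio (total parts = 4):
  spiny-fruited bitter: 653 × 1/4 = 163.25
  spiny-fruited non-bitter: 653 × 1/4 = 163.25
  smooth-fruited bitter: 653 × 1/4 = 163.25
  smooth-fruited non-bitter: 653 × 1/4 = 163.25
χ² = Σ (O − E)² / E
  spiny-fruited bitter: (167 − 163.25)² / 163.25 = 0.0861
  spiny-fruited non-bitter: (167 − 163.25)² / 163.25 = 0.0861
  smooth-fruited bitter: (164 − 163.25)² / 163.25 = 0.0034
  smooth-fruited non-bitter: (155 − 163.25)² / 163.25 = 0.4169
χ² = 0.0861 + 0.0861 + 0.0034 + 0.4169 = 0.5925 ≈ 0.593
Degrees of freedom = 4 − 1 = 3; critical value at α = 0.05 is 7.815.
Since 0.593 < 7.815, we fail to reject the null hypothesis — the data are consistent with the 1:1:1:1 ratio.

0.593; consistent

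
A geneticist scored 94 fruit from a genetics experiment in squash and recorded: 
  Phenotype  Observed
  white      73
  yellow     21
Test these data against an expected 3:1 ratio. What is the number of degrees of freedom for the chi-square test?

1

A goodness-of-fit test with 2 phenotype classes has df = 2 − 1 = 1.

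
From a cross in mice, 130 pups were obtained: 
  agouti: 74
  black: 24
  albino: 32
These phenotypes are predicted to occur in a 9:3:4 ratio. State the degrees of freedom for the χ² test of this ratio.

A goodness-of-fit test with 3 phenotype classes has df = 3 − 1 = 2.

2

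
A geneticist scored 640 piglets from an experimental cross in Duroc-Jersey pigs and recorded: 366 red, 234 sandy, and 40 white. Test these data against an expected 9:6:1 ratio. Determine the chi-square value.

Under the 9:6:1 hypothesis (Σ ratio = 16, N = 640):
  red: 640 × 9/16 = 360
  sandy: 640 × 6/16 = 240
  white: 640 × 1/16 = 40
χ² = Σ (O − E)² / E
  red: (366 − 360)² / 360 = 0.1000
  sandy: (234 − 240)² / 240 = 0.1500
  white: (40 − 40)² / 40 = 0.0000
χ² = 0.1000 + 0.1500 + 0.0000 = 0.250

0.250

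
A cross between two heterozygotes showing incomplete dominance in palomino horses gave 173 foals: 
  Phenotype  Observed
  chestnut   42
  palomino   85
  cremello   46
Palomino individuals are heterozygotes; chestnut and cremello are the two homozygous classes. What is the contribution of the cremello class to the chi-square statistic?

0.175

With incomplete dominance, a heterozygote × heterozygote cross gives a 1:2:1 phenotypic ratio.
Total ratio parts = 4. Expected numbers out of 173:
  chestnut: 173 × 1/4 = 43.25
  palomino: 173 × 2/4 = 86.5
  cremello: 173 × 1/4 = 43.25
Contribution of cremello: (46 − 43.25)² / 43.25 = 0.1749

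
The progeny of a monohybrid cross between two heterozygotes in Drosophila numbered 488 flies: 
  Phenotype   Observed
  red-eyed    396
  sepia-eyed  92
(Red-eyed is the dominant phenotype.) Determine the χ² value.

9.836

For a monohybrid cross between heterozygotes with complete dominance, the expected phenotypic ratio is 3:1.
Under the 3:1 hypothesis (Σ ratio = 4, N = 488):
  red-eyed: 488 × 3/4 = 366
  sepia-eyed: 488 × 1/4 = 122
χ² = Σ (O − E)² / E
  red-eyed: (396 − 366)² / 366 = 2.4590
  sepia-eyed: (92 − 122)² / 122 = 7.3770
χ² = 2.4590 + 7.3770 = 9.836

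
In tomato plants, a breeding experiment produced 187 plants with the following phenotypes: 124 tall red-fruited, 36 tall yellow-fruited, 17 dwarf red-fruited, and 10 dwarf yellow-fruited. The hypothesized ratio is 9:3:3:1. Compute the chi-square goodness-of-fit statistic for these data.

12.938

Expected counts for N = 187 under a 9:3:3:1 ratio (total parts = 16):
  tall red-fruited: 187 × 9/16 = 105.1875
  tall yellow-fruited: 187 × 3/16 = 35.0625
  dwarf red-fruited: 187 × 3/16 = 35.0625
  dwarf yellow-fruited: 187 × 1/16 = 11.6875
χ² = Σ (O − E)² / E
  tall red-fruited: (124 − 105.1875)² / 105.1875 = 3.3646
  tall yellow-fruited: (36 − 35.0625)² / 35.0625 = 0.0251
  dwarf red-fruited: (17 − 35.0625)² / 35.0625 = 9.3049
  dwarf yellow-fruited: (10 − 11.6875)² / 11.6875 = 0.2436
χ² = 3.3646 + 0.0251 + 9.3049 + 0.2436 = 12.9382 ≈ 12.938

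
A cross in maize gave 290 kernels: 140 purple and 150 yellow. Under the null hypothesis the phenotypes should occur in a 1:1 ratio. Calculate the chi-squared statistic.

Under the 1:1 hypothesis (Σ ratio = 2, N = 290):
  purple: 290 × 1/2 = 145
  yellow: 290 × 1/2 = 145
χ² = Σ (O − E)² / E
  purple: (140 − 145)² / 145 = 0.1724
  yellow: (150 − 145)² / 145 = 0.1724
χ² = 0.1724 + 0.1724 = 0.3448 ≈ 0.345

0.345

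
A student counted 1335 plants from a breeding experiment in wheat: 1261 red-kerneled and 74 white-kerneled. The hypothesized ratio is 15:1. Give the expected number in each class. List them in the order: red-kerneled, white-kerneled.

1251.5625, 83.4375

The 15:1 ratio has 16 parts, so with N = 1335 the expected counts are:
  red-kerneled: 1335 × 15/16 = 1251.5625
  white-kerneled: 1335 × 1/16 = 83.4375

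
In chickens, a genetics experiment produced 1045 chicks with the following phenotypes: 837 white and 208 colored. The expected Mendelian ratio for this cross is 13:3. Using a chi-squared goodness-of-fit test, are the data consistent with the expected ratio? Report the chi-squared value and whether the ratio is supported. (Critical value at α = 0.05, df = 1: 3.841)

0.914; consistent

Expected counts for N = 1045 under a 13:3 ratio (total parts = 16):
  white: 1045 × 13/16 = 849.0625
  colored: 1045 × 3/16 = 195.9375
χ² = Σ (O − E)² / E
  white: (837 − 849.0625)² / 849.0625 = 0.1714
  colored: (208 − 195.9375)² / 195.9375 = 0.7426
χ² = 0.1714 + 0.7426 = 0.914
Degrees of freedom = 2 − 1 = 1; critical value at α = 0.05 is 3.841.
Since 0.914 < 3.841, we fail to reject the null hypothesis — the data are consistent with the 13:3 ratio.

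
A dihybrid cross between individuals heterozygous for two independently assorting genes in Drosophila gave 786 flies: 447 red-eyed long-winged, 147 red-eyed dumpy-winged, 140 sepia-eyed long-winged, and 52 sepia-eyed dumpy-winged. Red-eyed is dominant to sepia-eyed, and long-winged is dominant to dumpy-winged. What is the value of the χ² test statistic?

0.592

A dihybrid F₂ with independent assortment and complete dominance at both loci gives a 9:3:3:1 phenotypic ratio.
Expected counts for N = 786 under a 9:3:3:1 ratio (total parts = 16):
  red-eyed long-winged: 786 × 9/16 = 442.125
  red-eyed dumpy-winged: 786 × 3/16 = 147.375
  sepia-eyed long-winged: 786 × 3/16 = 147.375
  sepia-eyed dumpy-winged: 786 × 1/16 = 49.125
χ² = Σ (O − E)² / E
  red-eyed long-winged: (447 − 442.125)² / 442.125 = 0.0538
  red-eyed dumpy-winged: (147 − 147.375)² / 147.375 = 0.0010
  sepia-eyed long-winged: (140 − 147.375)² / 147.375 = 0.3691
  sepia-eyed dumpy-winged: (52 − 49.125)² / 49.125 = 0.1683
χ² = 0.0538 + 0.0010 + 0.3691 + 0.1683 = 0.5922 ≈ 0.592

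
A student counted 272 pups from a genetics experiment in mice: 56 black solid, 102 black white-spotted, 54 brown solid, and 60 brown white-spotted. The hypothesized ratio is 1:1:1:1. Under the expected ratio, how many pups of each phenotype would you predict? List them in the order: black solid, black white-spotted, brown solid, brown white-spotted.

68, 68, 68, 68

The 1:1:1:1 ratio has 4 parts, so with N = 272 the expected counts are:
  black solid: 272 × 1/4 = 68
  black white-spotted: 272 × 1/4 = 68
  brown solid: 272 × 1/4 = 68
  brown white-spotted: 272 × 1/4 = 68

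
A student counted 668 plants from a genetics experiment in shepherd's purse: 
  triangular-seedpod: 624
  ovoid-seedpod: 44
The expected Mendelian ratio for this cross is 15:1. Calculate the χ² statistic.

0.129

Under the 15:1 hypothesis (Σ ratio = 16, N = 668):
  triangular-seedpod: 668 × 15/16 = 626.25
  ovoid-seedpod: 668 × 1/16 = 41.75
χ² = Σ (O − E)² / E
  triangular-seedpod: (624 − 626.25)² / 626.25 = 0.0081
  ovoid-seedpod: (44 − 41.75)² / 41.75 = 0.1213
χ² = 0.0081 + 0.1213 = 0.1294 ≈ 0.129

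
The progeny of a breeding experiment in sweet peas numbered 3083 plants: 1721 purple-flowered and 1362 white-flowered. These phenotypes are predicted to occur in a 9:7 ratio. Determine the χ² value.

The 9:7 ratio has 16 parts, so with N = 3083 the expected counts are:
  purple-flowered: 3083 × 9/16 = 1734.1875
  white-flowered: 3083 × 7/16 = 1348.8125
χ² = Σ (O − E)² / E
  purple-flowered: (1721 − 1734.1875)² / 1734.1875 = 0.1003
  white-flowered: (1362 − 1348.8125)² / 1348.8125 = 0.1289
χ² = 0.1003 + 0.1289 = 0.2292 ≈ 0.229

0.229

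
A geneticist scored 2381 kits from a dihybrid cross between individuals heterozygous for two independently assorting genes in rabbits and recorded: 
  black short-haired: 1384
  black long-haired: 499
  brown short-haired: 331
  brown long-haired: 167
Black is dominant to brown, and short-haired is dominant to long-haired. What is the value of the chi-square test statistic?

A dihybrid F₂ with independent assortment and complete dominance at both loci gives a 9:3:3:1 phenotypic ratio.
Expected counts for N = 2381 under a 9:3:3:1 ratio (total parts = 16):
  black short-haired: 2381 × 9/16 = 1339.3125
  black long-haired: 2381 × 3/16 = 446.4375
  brown short-haired: 2381 × 3/16 = 446.4375
  brown long-haired: 2381 × 1/16 = 148.8125
χ² = Σ (O − E)² / E
  black short-haired: (1384 − 1339.3125)² / 1339.3125 = 1.4910
  black long-haired: (499 − 446.4375)² / 446.4375 = 6.1886
  brown short-haired: (331 − 446.4375)² / 446.4375 = 29.8492
  brown long-haired: (167 − 148.8125)² / 148.8125 = 2.2228
χ² = 1.4910 + 6.1886 + 29.8492 + 2.2228 = 39.7516 ≈ 39.752

39.752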